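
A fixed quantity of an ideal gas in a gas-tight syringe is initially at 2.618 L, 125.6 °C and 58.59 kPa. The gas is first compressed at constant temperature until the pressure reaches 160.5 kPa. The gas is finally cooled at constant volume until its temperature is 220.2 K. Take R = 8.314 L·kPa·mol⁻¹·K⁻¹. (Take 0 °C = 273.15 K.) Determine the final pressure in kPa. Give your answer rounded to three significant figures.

Convert: T₁ = 398.8 K.
T constant ⇒ Boyle's law P V = const: T₂ = T₁; V₂ = V₁·(P₁/P₂) = 0.9557 L.
Isochoric, so P/T is constant: V₃ = V₂; P₃ = P₂·(T₃/T₂) = 88.63 kPa.

P₃ ≈ 88.6 kPa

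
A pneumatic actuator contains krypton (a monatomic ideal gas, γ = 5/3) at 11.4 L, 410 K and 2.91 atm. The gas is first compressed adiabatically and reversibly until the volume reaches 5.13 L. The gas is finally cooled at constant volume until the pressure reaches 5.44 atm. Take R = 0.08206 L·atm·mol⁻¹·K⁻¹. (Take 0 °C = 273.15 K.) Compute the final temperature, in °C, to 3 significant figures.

Adiabatic (γ = 5/3), T V^(γ−1) and P V^γ constant: T₂ = T₁·(V₁/V₂)^(γ−1) = 698.2 K; P₂ = P₁·(V₁/V₂)^γ = 11.01 atm.
Isochoric, so P/T is constant: V₃ = V₂; T₃ = T₂·(P₃/P₂) = 344.9 K.

T₃ ≈ 71.8 °C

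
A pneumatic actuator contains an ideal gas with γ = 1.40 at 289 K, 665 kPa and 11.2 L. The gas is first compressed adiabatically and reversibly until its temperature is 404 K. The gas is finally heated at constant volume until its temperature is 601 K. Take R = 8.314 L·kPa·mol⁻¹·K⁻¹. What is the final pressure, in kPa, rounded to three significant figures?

Adiabatic (γ = 1.40), T V^(γ−1) and P V^γ constant: P₂ = P₁·(T₂/T₁)^(γ/(γ−1)) = 2148 kPa; V₂ = V₁·(T₁/T₂)^(1/(γ−1)) = 4.847 L.
Isochoric, so P/T is constant: V₃ = V₂; P₃ = P₂·(T₃/T₂) = 3195 kPa.

P₃ ≈ 3.20e+03 kPa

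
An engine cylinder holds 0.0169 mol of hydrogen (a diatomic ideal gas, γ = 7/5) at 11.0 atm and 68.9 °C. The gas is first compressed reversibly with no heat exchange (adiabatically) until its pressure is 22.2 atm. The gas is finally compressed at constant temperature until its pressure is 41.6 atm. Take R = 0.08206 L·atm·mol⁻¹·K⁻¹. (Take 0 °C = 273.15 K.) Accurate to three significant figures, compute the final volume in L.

V₃ ≈ 0.0139 L

Convert: T₁ = 342.0 K.
From PV = nRT: V₁ = nRT₁/P₁ = 0.04312 L.
Adiabatic (γ = 7/5), T V^(γ−1) and P V^γ constant: T₂ = T₁·(P₂/P₁)^((γ−1)/γ) = 418.0 K; V₂ = V₁·(P₁/P₂)^(1/γ) = 0.02611 L.
T constant ⇒ Boyle's law P V = const: T₃ = T₂; V₃ = V₂·(P₂/P₃) = 0.01394 L.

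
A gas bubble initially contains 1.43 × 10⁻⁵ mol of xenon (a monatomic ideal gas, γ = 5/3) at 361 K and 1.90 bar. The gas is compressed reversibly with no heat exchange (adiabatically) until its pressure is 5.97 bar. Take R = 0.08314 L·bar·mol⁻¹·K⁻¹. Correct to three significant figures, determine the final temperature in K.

T₂ ≈ 571 K

From PV = nRT: V₁ = nRT₁/P₁ = 0.0002259 L.
Reversible adiabatic, γ = 5/3: T₂ = T₁·(P₂/P₁)^((γ−1)/γ) = 570.7 K; V₂ = V₁·(P₁/P₂)^(1/γ) = 0.0001136 L.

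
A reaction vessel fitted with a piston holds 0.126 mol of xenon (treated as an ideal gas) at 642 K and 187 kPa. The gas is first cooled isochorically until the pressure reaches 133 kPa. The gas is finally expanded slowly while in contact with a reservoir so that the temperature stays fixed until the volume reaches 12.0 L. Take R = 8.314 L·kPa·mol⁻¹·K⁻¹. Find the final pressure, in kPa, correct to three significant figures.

From PV = nRT: V₁ = nRT₁/P₁ = 3.596 L.
V constant ⇒ P ∝ T: V₂ = V₁; T₂ = T₁·(P₂/P₁) = 456.6 K.
T constant ⇒ Boyle's law P V = const: T₃ = T₂; P₃ = P₂·(V₂/V₃) = 39.86 kPa.

P₃ ≈ 39.9 kPa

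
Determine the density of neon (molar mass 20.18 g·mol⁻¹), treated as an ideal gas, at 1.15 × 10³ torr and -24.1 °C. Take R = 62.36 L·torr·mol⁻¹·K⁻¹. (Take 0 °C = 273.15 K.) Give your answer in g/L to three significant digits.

ρ = PM/(RT) = (1.15e+03 × 20.18) / (62.36 × 249.0)

ρ ≈ 1.49 g/L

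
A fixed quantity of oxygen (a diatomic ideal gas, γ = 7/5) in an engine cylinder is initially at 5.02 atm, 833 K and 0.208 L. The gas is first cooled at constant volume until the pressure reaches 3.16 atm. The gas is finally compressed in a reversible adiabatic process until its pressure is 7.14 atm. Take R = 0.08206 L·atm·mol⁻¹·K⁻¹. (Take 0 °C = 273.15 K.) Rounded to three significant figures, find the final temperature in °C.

T₃ ≈ 389 °C

Isochoric, so P/T is constant: V₂ = V₁; T₂ = T₁·(P₂/P₁) = 524.4 K.
Reversible adiabatic, γ = 7/5: T₃ = T₂·(P₃/P₂)^((γ−1)/γ) = 661.9 K; V₃ = V₂·(P₂/P₃)^(1/γ) = 0.1162 L.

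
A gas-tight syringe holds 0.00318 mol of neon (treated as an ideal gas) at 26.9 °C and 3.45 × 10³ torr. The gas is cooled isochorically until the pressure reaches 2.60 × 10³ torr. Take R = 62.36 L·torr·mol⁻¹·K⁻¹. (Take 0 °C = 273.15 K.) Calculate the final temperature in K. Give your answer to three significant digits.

Convert: T₁ = 300.0 K.
From PV = nRT: V₁ = nRT₁/P₁ = 0.01725 L.
V constant ⇒ P ∝ T: V₂ = V₁; T₂ = T₁·(P₂/P₁) = 226.1 K.

T₂ ≈ 226 K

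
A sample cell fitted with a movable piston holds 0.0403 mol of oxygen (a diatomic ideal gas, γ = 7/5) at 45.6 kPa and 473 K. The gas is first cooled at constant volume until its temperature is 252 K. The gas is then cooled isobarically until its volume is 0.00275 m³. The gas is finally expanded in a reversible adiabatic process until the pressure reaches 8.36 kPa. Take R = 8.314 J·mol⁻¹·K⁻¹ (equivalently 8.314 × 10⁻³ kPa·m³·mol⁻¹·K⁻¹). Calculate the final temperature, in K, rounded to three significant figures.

T₄ ≈ 147 K

From PV = nRT: V₁ = nRT₁/P₁ = 0.003475 m³.
Isochoric, so P/T is constant: V₂ = V₁; P₂ = P₁·(T₂/T₁) = 24.29 kPa.
P constant ⇒ V ∝ T: P₃ = P₂; T₃ = T₂·(V₃/V₂) = 199.4 K.
Adiabatic (γ = 7/5), T V^(γ−1) and P V^γ constant: T₄ = T₃·(P₄/P₃)^((γ−1)/γ) = 147.0 K; V₄ = V₃·(P₃/P₄)^(1/γ) = 0.005892 m³.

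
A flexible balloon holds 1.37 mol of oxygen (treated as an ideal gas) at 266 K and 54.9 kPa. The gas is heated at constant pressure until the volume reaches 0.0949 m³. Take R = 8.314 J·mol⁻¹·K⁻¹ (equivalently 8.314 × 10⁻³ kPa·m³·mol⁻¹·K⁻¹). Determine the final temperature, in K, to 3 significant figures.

From PV = nRT: V₁ = nRT₁/P₁ = 0.05519 m³.
Isobaric, so V/T is constant: P₂ = P₁; T₂ = T₁·(V₂/V₁) = 457.4 K.

T₂ ≈ 457 K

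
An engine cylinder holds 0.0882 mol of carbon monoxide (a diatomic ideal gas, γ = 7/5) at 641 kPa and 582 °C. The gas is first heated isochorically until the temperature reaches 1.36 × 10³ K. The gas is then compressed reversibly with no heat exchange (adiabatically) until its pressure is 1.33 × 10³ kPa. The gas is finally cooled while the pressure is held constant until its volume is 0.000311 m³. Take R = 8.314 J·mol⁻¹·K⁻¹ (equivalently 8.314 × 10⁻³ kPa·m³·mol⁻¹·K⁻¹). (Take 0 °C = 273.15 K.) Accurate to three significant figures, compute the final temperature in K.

Convert: T₁ = 855.1 K.
From PV = nRT: V₁ = nRT₁/P₁ = 0.0009783 m³.
Isochoric, so P/T is constant: V₂ = V₁; P₂ = P₁·(T₂/T₁) = 1019 kPa.
Adiabatic (γ = 7/5), T V^(γ−1) and P V^γ constant: T₃ = T₂·(P₃/P₂)^((γ−1)/γ) = 1467 K; V₃ = V₂·(P₂/P₃)^(1/γ) = 0.0008090 m³.
P constant ⇒ V ∝ T: P₄ = P₃; T₄ = T₃·(V₄/V₃) = 564.1 K.

T₄ ≈ 564 K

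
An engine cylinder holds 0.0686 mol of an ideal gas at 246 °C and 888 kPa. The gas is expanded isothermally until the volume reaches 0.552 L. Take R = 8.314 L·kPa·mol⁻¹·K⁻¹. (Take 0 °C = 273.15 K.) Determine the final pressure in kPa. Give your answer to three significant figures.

Convert: T₁ = 519.1 K.
From PV = nRT: V₁ = nRT₁/P₁ = 0.3334 L.
Isothermal, so P V is constant: T₂ = T₁; P₂ = P₁·(V₁/V₂) = 536.4 kPa.

P₂ ≈ 536 kPa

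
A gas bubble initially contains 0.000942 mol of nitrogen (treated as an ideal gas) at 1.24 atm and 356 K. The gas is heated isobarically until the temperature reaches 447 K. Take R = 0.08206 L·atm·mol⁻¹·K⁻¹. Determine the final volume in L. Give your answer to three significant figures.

From PV = nRT: V₁ = nRT₁/P₁ = 0.02219 L.
Isobaric, so V/T is constant: P₂ = P₁; V₂ = V₁·(T₂/T₁) = 0.02787 L.

V₂ ≈ 0.0279 L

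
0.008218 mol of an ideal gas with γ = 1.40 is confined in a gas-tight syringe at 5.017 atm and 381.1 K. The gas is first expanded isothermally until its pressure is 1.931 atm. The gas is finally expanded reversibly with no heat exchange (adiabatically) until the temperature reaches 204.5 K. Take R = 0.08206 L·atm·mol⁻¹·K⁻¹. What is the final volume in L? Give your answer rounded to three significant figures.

V₃ ≈ 0.631 L

From PV = nRT: V₁ = nRT₁/P₁ = 0.05123 L.
Isothermal, so P V is constant: T₂ = T₁; V₂ = V₁·(P₁/P₂) = 0.1331 L.
Adiabatic (γ = 1.40), T V^(γ−1) and P V^γ constant: P₃ = P₂·(T₃/T₂)^(γ/(γ−1)) = 0.2186 atm; V₃ = V₂·(T₂/T₃)^(1/(γ−1)) = 0.6310 L.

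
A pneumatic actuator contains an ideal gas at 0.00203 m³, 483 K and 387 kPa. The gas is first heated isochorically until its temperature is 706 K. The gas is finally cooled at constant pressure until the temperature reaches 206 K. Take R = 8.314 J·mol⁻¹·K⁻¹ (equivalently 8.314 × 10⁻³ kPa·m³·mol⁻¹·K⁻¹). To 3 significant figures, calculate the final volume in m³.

V₃ ≈ 0.000592 m³

Isochoric, so P/T is constant: V₂ = V₁; P₂ = P₁·(T₂/T₁) = 565.7 kPa.
P constant ⇒ V ∝ T: P₃ = P₂; V₃ = V₂·(T₃/T₂) = 0.0005923 m³.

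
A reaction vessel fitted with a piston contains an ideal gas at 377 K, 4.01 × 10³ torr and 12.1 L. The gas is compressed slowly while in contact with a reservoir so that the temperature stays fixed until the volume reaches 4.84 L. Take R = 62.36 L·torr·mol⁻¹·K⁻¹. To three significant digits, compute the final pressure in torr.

P₂ ≈ 1.00e+04 torr

T constant ⇒ Boyle's law P V = const: T₂ = T₁; P₂ = P₁·(V₁/V₂) = 1.002e+04 torr.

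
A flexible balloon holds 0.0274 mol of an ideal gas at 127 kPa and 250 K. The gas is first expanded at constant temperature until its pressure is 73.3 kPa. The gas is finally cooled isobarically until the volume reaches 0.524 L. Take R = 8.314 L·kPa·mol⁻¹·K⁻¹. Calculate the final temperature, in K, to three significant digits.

T₃ ≈ 169 K

From PV = nRT: V₁ = nRT₁/P₁ = 0.4484 L.
T constant ⇒ Boyle's law P V = const: T₂ = T₁; V₂ = V₁·(P₁/P₂) = 0.7770 L.
Isobaric, so V/T is constant: P₃ = P₂; T₃ = T₂·(V₃/V₂) = 168.6 K.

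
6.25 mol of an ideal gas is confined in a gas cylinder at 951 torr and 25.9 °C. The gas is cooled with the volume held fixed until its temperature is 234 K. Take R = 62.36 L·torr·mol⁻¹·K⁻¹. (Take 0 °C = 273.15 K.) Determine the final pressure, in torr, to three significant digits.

Convert: T₁ = 299.0 K.
From PV = nRT: V₁ = nRT₁/P₁ = 122.6 L.
Isochoric, so P/T is constant: V₂ = V₁; P₂ = P₁·(T₂/T₁) = 744.1 torr.

P₂ ≈ 744 torr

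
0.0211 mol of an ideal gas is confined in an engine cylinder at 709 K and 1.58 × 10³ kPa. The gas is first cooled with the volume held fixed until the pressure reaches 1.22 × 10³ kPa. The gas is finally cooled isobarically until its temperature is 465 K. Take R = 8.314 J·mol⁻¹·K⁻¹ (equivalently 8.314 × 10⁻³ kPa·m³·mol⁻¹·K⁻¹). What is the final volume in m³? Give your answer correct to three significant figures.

V₃ ≈ 6.69e-05 m³

From PV = nRT: V₁ = nRT₁/P₁ = 7.872e-05 m³.
Isochoric, so P/T is constant: V₂ = V₁; T₂ = T₁·(P₂/P₁) = 547.5 K.
P constant ⇒ V ∝ T: P₃ = P₂; V₃ = V₂·(T₃/T₂) = 6.686e-05 m³.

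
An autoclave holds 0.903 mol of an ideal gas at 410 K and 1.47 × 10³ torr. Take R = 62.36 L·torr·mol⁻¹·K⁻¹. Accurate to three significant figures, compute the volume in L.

PV = nRT ⇒ V = nRT/P = (0.903 × 62.36 × 410) / 1.47e+03

V ≈ 15.7 L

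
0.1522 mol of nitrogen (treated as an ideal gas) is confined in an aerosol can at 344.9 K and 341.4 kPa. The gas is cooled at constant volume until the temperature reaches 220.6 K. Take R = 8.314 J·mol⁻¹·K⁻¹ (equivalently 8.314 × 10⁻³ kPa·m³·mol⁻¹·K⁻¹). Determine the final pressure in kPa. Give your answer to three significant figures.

From PV = nRT: V₁ = nRT₁/P₁ = 0.001278 m³.
V constant ⇒ P ∝ T: V₂ = V₁; P₂ = P₁·(T₂/T₁) = 218.4 kPa.

P₂ ≈ 218 kPa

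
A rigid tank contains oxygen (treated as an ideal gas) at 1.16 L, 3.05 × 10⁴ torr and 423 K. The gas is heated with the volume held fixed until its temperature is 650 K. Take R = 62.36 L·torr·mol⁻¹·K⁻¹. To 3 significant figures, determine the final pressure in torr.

P₂ ≈ 4.69e+04 torr

Isochoric, so P/T is constant: V₂ = V₁; P₂ = P₁·(T₂/T₁) = 4.687e+04 torr.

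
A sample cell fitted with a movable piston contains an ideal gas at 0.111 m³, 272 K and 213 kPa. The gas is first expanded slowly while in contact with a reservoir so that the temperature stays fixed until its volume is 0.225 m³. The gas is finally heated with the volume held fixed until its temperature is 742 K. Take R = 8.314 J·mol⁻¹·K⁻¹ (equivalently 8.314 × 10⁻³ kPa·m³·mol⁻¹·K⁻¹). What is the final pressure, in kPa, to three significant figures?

Isothermal, so P V is constant: T₂ = T₁; P₂ = P₁·(V₁/V₂) = 105.1 kPa.
Isochoric, so P/T is constant: V₃ = V₂; P₃ = P₂·(T₃/T₂) = 286.7 kPa.

P₃ ≈ 287 kPa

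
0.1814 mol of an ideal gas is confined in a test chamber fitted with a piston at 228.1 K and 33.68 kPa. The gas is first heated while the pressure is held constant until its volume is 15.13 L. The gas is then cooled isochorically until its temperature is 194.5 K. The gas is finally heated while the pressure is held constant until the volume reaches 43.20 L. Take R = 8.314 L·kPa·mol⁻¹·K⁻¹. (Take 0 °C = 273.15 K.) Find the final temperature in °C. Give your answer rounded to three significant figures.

From PV = nRT: V₁ = nRT₁/P₁ = 10.21 L.
Isobaric, so V/T is constant: P₂ = P₁; T₂ = T₁·(V₂/V₁) = 337.9 K.
V constant ⇒ P ∝ T: V₃ = V₂; P₃ = P₂·(T₃/T₂) = 19.39 kPa.
P constant ⇒ V ∝ T: P₄ = P₃; T₄ = T₃·(V₄/V₃) = 555.3 K.

T₄ ≈ 282 °C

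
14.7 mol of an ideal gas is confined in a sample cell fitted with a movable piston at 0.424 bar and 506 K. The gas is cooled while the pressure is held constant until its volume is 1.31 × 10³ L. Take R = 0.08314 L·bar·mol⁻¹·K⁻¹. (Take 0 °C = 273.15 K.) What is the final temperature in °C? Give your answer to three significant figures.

From PV = nRT: V₁ = nRT₁/P₁ = 1459 L.
Isobaric, so V/T is constant: P₂ = P₁; T₂ = T₁·(V₂/V₁) = 454.5 K.

T₂ ≈ 181 °C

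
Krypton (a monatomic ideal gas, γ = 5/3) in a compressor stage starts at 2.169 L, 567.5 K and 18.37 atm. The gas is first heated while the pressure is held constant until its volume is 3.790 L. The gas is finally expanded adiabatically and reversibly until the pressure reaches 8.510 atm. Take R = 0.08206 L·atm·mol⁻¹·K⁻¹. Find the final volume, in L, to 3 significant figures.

Isobaric, so V/T is constant: P₂ = P₁; T₂ = T₁·(V₂/V₁) = 991.6 K.
Adiabatic (γ = 5/3), T V^(γ−1) and P V^γ constant: T₃ = T₂·(P₃/P₂)^((γ−1)/γ) = 728.9 K; V₃ = V₂·(P₂/P₃)^(1/γ) = 6.014 L.

V₃ ≈ 6.01 L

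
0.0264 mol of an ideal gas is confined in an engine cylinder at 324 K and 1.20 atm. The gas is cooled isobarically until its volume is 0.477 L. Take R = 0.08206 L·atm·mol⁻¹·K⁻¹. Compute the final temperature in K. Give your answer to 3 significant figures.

From PV = nRT: V₁ = nRT₁/P₁ = 0.5849 L.
P constant ⇒ V ∝ T: P₂ = P₁; T₂ = T₁·(V₂/V₁) = 264.2 K.

T₂ ≈ 264 K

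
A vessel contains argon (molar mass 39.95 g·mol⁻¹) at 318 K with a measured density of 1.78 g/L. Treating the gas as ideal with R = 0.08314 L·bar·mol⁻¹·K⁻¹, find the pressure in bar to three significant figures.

ρ = PM/(RT) ⇒ P = ρRT/M = (1.78 × 0.08314 × 318.0) / 39.95

P ≈ 1.18 bar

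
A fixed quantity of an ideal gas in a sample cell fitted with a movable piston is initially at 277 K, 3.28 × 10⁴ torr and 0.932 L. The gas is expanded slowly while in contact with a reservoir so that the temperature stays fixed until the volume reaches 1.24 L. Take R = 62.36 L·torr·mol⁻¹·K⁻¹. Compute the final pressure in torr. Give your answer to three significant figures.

P₂ ≈ 2.47e+04 torr

T constant ⇒ Boyle's law P V = const: T₂ = T₁; P₂ = P₁·(V₁/V₂) = 2.465e+04 torr.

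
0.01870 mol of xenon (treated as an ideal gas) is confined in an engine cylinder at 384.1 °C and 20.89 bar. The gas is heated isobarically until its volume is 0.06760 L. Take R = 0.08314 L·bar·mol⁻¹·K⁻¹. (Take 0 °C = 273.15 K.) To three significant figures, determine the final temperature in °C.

Convert: T₁ = 657.2 K.
From PV = nRT: V₁ = nRT₁/P₁ = 0.04892 L.
P constant ⇒ V ∝ T: P₂ = P₁; T₂ = T₁·(V₂/V₁) = 908.3 K.

T₂ ≈ 635 °C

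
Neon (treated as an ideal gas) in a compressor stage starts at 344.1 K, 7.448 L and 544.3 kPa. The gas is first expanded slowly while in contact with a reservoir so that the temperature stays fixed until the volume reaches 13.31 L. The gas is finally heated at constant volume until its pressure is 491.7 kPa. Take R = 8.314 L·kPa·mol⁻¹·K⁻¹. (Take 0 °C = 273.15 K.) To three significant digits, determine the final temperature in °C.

Isothermal, so P V is constant: T₂ = T₁; P₂ = P₁·(V₁/V₂) = 304.6 kPa.
V constant ⇒ P ∝ T: V₃ = V₂; T₃ = T₂·(P₃/P₂) = 555.5 K.

T₃ ≈ 282 °C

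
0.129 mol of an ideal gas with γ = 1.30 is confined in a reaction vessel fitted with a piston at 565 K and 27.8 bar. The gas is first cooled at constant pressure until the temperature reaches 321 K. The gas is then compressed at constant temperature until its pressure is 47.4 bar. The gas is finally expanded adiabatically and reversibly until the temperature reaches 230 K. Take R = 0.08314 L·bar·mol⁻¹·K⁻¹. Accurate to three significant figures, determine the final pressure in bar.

P₄ ≈ 11.2 bar

From PV = nRT: V₁ = nRT₁/P₁ = 0.2180 L.
Isobaric, so V/T is constant: P₂ = P₁; V₂ = V₁·(T₂/T₁) = 0.1238 L.
T constant ⇒ Boyle's law P V = const: T₃ = T₂; V₃ = V₂·(P₂/P₃) = 0.07263 L.
Adiabatic (γ = 1.30), T V^(γ−1) and P V^γ constant: P₄ = P₃·(T₄/T₃)^(γ/(γ−1)) = 11.18 bar; V₄ = V₃·(T₃/T₄)^(1/(γ−1)) = 0.2207 L.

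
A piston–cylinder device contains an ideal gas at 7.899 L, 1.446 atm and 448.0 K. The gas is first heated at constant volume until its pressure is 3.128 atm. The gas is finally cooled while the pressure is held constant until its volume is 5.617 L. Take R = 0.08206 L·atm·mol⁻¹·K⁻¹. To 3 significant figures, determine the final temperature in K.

V constant ⇒ P ∝ T: V₂ = V₁; T₂ = T₁·(P₂/P₁) = 969.1 K.
Isobaric, so V/T is constant: P₃ = P₂; T₃ = T₂·(V₃/V₂) = 689.1 K.

T₃ ≈ 689 K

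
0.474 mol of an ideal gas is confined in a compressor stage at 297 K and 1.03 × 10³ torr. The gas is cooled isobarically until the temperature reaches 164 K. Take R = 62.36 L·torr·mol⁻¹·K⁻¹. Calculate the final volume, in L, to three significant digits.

V₂ ≈ 4.71 L

From PV = nRT: V₁ = nRT₁/P₁ = 8.523 L.
Isobaric, so V/T is constant: P₂ = P₁; V₂ = V₁·(T₂/T₁) = 4.706 L.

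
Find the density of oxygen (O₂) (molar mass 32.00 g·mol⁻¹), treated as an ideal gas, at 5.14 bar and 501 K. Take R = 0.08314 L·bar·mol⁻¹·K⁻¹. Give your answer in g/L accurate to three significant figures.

ρ ≈ 3.95 g/L

ρ = PM/(RT) = (5.14 × 32.00) / (0.08314 × 501.0)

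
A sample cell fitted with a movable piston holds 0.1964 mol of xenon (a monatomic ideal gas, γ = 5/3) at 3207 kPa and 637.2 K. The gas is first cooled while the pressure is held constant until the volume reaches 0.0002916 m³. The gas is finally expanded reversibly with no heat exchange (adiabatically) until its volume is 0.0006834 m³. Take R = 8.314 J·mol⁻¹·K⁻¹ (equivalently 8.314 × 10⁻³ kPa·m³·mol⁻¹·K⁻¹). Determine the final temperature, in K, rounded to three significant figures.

From PV = nRT: V₁ = nRT₁/P₁ = 0.0003244 m³.
Isobaric, so V/T is constant: P₂ = P₁; T₂ = T₁·(V₂/V₁) = 572.7 K.
Adiabatic (γ = 5/3), T V^(γ−1) and P V^γ constant: T₃ = T₂·(V₂/V₃)^(γ−1) = 324.6 K; P₃ = P₂·(V₂/V₃)^γ = 775.6 kPa.

T₃ ≈ 325 K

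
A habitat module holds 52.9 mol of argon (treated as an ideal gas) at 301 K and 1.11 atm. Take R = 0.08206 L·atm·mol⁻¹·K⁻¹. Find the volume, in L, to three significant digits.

V ≈ 1.18e+03 L

PV = nRT ⇒ V = nRT/P = (52.9 × 0.08206 × 301) / 1.11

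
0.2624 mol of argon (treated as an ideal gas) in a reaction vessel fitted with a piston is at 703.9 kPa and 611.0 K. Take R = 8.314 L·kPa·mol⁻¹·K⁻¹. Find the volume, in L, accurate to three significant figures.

V ≈ 1.89 L

PV = nRT ⇒ V = nRT/P = (0.2624 × 8.314 × 611.0) / 703.9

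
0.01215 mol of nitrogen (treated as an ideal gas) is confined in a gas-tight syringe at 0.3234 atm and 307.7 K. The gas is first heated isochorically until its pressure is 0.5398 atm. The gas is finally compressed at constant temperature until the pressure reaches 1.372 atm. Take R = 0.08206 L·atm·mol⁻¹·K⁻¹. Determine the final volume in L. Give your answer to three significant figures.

From PV = nRT: V₁ = nRT₁/P₁ = 0.9486 L.
V constant ⇒ P ∝ T: V₂ = V₁; T₂ = T₁·(P₂/P₁) = 513.6 K.
T constant ⇒ Boyle's law P V = const: T₃ = T₂; V₃ = V₂·(P₂/P₃) = 0.3732 L.

V₃ ≈ 0.373 L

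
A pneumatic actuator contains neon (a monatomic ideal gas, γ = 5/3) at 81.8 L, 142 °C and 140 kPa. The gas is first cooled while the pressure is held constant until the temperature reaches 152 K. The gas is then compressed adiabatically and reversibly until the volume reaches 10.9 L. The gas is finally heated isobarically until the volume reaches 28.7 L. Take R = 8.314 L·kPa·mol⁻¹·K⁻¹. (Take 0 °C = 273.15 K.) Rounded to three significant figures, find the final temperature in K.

Convert: T₁ = 415.1 K.
Isobaric, so V/T is constant: P₂ = P₁; V₂ = V₁·(T₂/T₁) = 29.95 L.
Reversible adiabatic, γ = 5/3: T₃ = T₂·(V₂/V₃)^(γ−1) = 298.2 K; P₃ = P₂·(V₂/V₃)^γ = 754.6 kPa.
P constant ⇒ V ∝ T: P₄ = P₃; T₄ = T₃·(V₄/V₃) = 785.1 K.

T₄ ≈ 785 K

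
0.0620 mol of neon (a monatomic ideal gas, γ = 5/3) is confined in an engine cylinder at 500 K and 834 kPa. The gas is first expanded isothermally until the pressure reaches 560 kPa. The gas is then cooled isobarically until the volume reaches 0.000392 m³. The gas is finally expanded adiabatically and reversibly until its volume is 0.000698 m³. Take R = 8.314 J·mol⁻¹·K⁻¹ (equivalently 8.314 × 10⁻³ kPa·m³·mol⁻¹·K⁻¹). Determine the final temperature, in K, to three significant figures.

From PV = nRT: V₁ = nRT₁/P₁ = 0.0003090 m³.
T constant ⇒ Boyle's law P V = const: T₂ = T₁; V₂ = V₁·(P₁/P₂) = 0.0004602 m³.
P constant ⇒ V ∝ T: P₃ = P₂; T₃ = T₂·(V₃/V₂) = 425.9 K.
Adiabatic (γ = 5/3), T V^(γ−1) and P V^γ constant: T₄ = T₃·(V₃/V₄)^(γ−1) = 289.9 K; P₄ = P₃·(V₃/V₄)^γ = 214.1 kPa.

T₄ ≈ 290 K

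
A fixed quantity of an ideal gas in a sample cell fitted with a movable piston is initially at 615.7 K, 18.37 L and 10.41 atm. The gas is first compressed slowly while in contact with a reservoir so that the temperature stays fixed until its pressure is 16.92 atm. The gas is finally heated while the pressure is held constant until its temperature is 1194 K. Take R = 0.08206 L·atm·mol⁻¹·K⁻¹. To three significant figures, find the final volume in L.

Isothermal, so P V is constant: T₂ = T₁; V₂ = V₁·(P₁/P₂) = 11.30 L.
P constant ⇒ V ∝ T: P₃ = P₂; V₃ = V₂·(T₃/T₂) = 21.92 L.

V₃ ≈ 21.9 L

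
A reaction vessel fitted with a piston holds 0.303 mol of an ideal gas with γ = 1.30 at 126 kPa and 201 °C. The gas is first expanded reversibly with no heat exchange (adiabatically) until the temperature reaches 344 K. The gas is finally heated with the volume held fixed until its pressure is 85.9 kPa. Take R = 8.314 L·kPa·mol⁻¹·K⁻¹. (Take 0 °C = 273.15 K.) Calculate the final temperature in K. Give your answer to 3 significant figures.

T₃ ≈ 942 K

Convert: T₁ = 474.1 K.
From PV = nRT: V₁ = nRT₁/P₁ = 9.480 L.
Reversible adiabatic, γ = 1.30: P₂ = P₁·(T₂/T₁)^(γ/(γ−1)) = 31.37 kPa; V₂ = V₁·(T₁/T₂)^(1/(γ−1)) = 27.63 L.
V constant ⇒ P ∝ T: V₃ = V₂; T₃ = T₂·(P₃/P₂) = 942.0 K.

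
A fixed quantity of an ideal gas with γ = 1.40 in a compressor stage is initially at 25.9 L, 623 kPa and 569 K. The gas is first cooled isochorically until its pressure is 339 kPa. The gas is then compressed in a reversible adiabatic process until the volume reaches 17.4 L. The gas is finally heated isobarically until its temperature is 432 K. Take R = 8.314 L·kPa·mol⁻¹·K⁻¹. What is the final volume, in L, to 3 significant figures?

V₄ ≈ 20.7 L

V constant ⇒ P ∝ T: V₂ = V₁; T₂ = T₁·(P₂/P₁) = 309.6 K.
Adiabatic (γ = 1.40), T V^(γ−1) and P V^γ constant: T₃ = T₂·(V₂/V₃)^(γ−1) = 363.0 K; P₃ = P₂·(V₂/V₃)^γ = 591.6 kPa.
P constant ⇒ V ∝ T: P₄ = P₃; V₄ = V₃·(T₄/T₃) = 20.71 L.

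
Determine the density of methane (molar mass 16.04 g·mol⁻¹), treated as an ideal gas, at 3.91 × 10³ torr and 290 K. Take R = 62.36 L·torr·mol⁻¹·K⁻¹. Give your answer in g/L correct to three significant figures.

ρ ≈ 3.47 g/L

ρ = PM/(RT) = (3.91e+03 × 16.04) / (62.36 × 290.0)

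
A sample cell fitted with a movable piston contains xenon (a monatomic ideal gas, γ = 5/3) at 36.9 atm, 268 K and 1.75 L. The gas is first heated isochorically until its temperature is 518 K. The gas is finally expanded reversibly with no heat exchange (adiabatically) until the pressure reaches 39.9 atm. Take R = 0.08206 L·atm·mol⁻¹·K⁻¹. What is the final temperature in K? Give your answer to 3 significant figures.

T₃ ≈ 411 K

V constant ⇒ P ∝ T: V₂ = V₁; P₂ = P₁·(T₂/T₁) = 71.32 atm.
Reversible adiabatic, γ = 5/3: T₃ = T₂·(P₃/P₂)^((γ−1)/γ) = 410.6 K; V₃ = V₂·(P₂/P₃)^(1/γ) = 2.480 L.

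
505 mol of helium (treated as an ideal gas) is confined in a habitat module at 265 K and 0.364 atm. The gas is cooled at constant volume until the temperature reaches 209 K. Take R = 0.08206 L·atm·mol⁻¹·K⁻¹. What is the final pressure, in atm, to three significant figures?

From PV = nRT: V₁ = nRT₁/P₁ = 3.017e+04 L.
V constant ⇒ P ∝ T: V₂ = V₁; P₂ = P₁·(T₂/T₁) = 0.2871 atm.

P₂ ≈ 0.287 atm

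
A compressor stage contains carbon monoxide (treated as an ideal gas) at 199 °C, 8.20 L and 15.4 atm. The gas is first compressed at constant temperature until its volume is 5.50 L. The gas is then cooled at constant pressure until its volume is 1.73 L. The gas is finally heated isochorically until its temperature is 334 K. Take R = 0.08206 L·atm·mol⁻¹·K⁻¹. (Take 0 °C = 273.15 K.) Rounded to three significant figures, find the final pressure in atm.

P₄ ≈ 51.6 atm

Convert: T₁ = 472.1 K.
T constant ⇒ Boyle's law P V = const: T₂ = T₁; P₂ = P₁·(V₁/V₂) = 22.96 atm.
P constant ⇒ V ∝ T: P₃ = P₂; T₃ = T₂·(V₃/V₂) = 148.5 K.
Isochoric, so P/T is constant: V₄ = V₃; P₄ = P₃·(T₄/T₃) = 51.64 atm.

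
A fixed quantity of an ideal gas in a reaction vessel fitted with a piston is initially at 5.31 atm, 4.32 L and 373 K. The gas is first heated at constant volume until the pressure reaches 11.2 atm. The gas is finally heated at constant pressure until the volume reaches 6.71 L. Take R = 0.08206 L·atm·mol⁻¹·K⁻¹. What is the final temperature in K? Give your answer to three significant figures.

T₃ ≈ 1.22e+03 K

V constant ⇒ P ∝ T: V₂ = V₁; T₂ = T₁·(P₂/P₁) = 786.7 K.
Isobaric, so V/T is constant: P₃ = P₂; T₃ = T₂·(V₃/V₂) = 1222 K.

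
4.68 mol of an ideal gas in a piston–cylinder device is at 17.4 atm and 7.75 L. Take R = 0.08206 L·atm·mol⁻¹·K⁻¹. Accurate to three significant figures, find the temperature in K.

PV = nRT ⇒ T = PV/(nR) = (17.4 × 7.75) / (4.68 × 0.08206)

T ≈ 351 K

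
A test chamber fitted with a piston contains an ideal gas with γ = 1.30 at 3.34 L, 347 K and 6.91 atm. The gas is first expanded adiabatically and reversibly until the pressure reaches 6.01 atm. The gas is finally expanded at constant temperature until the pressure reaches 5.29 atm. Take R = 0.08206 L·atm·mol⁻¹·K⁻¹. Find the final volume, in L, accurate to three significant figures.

V₃ ≈ 4.22 L

Adiabatic (γ = 1.30), T V^(γ−1) and P V^γ constant: T₂ = T₁·(P₂/P₁)^((γ−1)/γ) = 336.0 K; V₂ = V₁·(P₁/P₂)^(1/γ) = 3.718 L.
Isothermal, so P V is constant: T₃ = T₂; V₃ = V₂·(P₂/P₃) = 4.225 L.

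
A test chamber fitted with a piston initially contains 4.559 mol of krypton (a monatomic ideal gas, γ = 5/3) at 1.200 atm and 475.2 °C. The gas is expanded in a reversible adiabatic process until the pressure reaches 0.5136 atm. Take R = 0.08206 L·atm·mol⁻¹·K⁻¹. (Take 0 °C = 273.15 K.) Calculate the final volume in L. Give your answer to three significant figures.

Convert: T₁ = 748.3 K.
From PV = nRT: V₁ = nRT₁/P₁ = 233.3 L.
Adiabatic (γ = 5/3), T V^(γ−1) and P V^γ constant: T₂ = T₁·(P₂/P₁)^((γ−1)/γ) = 532.9 K; V₂ = V₁·(P₁/P₂)^(1/γ) = 388.2 L.

V₂ ≈ 388 L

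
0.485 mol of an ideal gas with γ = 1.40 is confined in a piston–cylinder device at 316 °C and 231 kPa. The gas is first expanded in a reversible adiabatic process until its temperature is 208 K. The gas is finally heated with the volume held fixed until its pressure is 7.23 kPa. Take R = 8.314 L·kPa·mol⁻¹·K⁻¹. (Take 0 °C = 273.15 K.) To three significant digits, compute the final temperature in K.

Convert: T₁ = 589.1 K.
From PV = nRT: V₁ = nRT₁/P₁ = 10.28 L.
Reversible adiabatic, γ = 1.40: P₂ = P₁·(T₂/T₁)^(γ/(γ−1)) = 6.040 kPa; V₂ = V₁·(T₁/T₂)^(1/(γ−1)) = 138.9 L.
V constant ⇒ P ∝ T: V₃ = V₂; T₃ = T₂·(P₃/P₂) = 249.0 K.

T₃ ≈ 249 K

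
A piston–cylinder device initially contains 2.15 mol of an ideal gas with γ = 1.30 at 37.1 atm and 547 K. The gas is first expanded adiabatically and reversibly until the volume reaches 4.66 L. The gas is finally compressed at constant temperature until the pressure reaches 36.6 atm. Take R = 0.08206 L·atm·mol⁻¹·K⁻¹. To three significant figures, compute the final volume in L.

V₃ ≈ 2.21 L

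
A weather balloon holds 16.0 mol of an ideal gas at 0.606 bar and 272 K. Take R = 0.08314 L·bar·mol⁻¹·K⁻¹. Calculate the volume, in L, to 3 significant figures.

PV = nRT ⇒ V = nRT/P = (16.0 × 0.08314 × 272) / 0.606

V ≈ 597 L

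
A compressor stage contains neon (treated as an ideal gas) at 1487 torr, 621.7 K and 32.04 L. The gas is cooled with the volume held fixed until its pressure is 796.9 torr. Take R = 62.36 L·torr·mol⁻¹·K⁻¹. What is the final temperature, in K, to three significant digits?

Isochoric, so P/T is constant: V₂ = V₁; T₂ = T₁·(P₂/P₁) = 333.2 K.

T₂ ≈ 333 K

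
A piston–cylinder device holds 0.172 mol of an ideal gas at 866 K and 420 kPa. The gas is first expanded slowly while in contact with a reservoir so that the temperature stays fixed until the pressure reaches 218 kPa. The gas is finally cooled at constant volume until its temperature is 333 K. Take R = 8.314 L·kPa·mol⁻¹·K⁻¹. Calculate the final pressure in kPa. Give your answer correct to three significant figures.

P₃ ≈ 83.8 kPa

From PV = nRT: V₁ = nRT₁/P₁ = 2.949 L.
T constant ⇒ Boyle's law P V = const: T₂ = T₁; V₂ = V₁·(P₁/P₂) = 5.681 L.
V constant ⇒ P ∝ T: V₃ = V₂; P₃ = P₂·(T₃/T₂) = 83.83 kPa.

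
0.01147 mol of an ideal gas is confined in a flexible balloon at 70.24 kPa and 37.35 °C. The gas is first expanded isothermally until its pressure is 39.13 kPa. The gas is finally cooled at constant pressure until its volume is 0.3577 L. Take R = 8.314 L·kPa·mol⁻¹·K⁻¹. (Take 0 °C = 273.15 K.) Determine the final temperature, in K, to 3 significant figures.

Convert: T₁ = 310.5 K.
From PV = nRT: V₁ = nRT₁/P₁ = 0.4216 L.
T constant ⇒ Boyle's law P V = const: T₂ = T₁; V₂ = V₁·(P₁/P₂) = 0.7567 L.
Isobaric, so V/T is constant: P₃ = P₂; T₃ = T₂·(V₃/V₂) = 146.8 K.

T₃ ≈ 147 K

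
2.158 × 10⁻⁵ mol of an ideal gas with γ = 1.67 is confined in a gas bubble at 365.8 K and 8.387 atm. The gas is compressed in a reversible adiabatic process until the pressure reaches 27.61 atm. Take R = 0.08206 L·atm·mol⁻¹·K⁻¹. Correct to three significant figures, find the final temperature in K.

T₂ ≈ 590 K

From PV = nRT: V₁ = nRT₁/P₁ = 7.724e-05 L.
Reversible adiabatic, γ = 1.67: T₂ = T₁·(P₂/P₁)^((γ−1)/γ) = 590.0 K; V₂ = V₁·(P₁/P₂)^(1/γ) = 3.784e-05 L.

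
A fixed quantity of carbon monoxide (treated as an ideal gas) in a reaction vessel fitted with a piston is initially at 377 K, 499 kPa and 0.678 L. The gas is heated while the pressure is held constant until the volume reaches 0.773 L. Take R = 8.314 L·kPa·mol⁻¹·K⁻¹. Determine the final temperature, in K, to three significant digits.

T₂ ≈ 430 K

P constant ⇒ V ∝ T: P₂ = P₁; T₂ = T₁·(V₂/V₁) = 429.8 K.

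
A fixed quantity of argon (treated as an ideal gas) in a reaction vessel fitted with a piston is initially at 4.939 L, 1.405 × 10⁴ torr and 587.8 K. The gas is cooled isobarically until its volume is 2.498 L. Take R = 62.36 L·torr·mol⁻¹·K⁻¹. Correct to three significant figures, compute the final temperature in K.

Isobaric, so V/T is constant: P₂ = P₁; T₂ = T₁·(V₂/V₁) = 297.3 K.

T₂ ≈ 297 K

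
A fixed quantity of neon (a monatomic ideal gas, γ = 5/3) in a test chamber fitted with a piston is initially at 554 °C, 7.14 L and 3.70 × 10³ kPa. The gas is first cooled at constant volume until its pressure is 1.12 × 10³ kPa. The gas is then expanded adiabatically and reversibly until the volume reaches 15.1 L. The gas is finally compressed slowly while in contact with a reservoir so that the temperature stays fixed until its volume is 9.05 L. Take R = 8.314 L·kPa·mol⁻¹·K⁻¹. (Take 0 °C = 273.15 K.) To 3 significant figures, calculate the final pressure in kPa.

P₄ ≈ 536 kPa

Convert: T₁ = 827.1 K.
V constant ⇒ P ∝ T: V₂ = V₁; T₂ = T₁·(P₂/P₁) = 250.4 K.
Adiabatic (γ = 5/3), T V^(γ−1) and P V^γ constant: T₃ = T₂·(V₂/V₃)^(γ−1) = 152.0 K; P₃ = P₂·(V₂/V₃)^γ = 321.4 kPa.
T constant ⇒ Boyle's law P V = const: T₄ = T₃; P₄ = P₃·(V₃/V₄) = 536.3 kPa.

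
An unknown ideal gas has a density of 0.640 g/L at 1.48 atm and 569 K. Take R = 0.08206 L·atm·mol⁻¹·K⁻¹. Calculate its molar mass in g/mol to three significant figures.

M ≈ 20.2 g/mol

ρ = PM/(RT) ⇒ M = ρRT/P = (0.640 × 0.08206 × 569.0) / 1.48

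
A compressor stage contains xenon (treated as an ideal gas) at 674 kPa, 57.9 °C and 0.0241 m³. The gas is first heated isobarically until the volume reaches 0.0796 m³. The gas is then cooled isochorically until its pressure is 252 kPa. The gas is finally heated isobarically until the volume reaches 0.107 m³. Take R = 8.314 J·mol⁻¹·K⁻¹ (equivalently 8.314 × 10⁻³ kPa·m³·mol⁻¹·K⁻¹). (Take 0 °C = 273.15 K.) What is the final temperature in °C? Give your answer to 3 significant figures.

T₄ ≈ 276 °C

Convert: T₁ = 331.0 K.
Isobaric, so V/T is constant: P₂ = P₁; T₂ = T₁·(V₂/V₁) = 1093 K.
V constant ⇒ P ∝ T: V₃ = V₂; T₃ = T₂·(P₃/P₂) = 408.8 K.
Isobaric, so V/T is constant: P₄ = P₃; T₄ = T₃·(V₄/V₃) = 549.5 K.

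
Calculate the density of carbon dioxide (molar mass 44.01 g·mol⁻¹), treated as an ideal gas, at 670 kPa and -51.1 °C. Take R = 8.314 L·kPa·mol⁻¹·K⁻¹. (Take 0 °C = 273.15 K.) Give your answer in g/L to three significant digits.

ρ = PM/(RT) = (670 × 44.01) / (8.314 × 222.0)

ρ ≈ 16.0 g/L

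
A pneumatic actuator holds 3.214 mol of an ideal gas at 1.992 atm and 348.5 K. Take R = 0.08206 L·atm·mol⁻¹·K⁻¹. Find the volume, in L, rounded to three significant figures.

V ≈ 46.1 L

PV = nRT ⇒ V = nRT/P = (3.214 × 0.08206 × 348.5) / 1.992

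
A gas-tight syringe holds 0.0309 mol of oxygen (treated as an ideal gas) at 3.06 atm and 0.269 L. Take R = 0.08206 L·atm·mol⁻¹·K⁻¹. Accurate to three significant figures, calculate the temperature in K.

T ≈ 325 K

PV = nRT ⇒ T = PV/(nR) = (3.06 × 0.269) / (0.0309 × 0.08206)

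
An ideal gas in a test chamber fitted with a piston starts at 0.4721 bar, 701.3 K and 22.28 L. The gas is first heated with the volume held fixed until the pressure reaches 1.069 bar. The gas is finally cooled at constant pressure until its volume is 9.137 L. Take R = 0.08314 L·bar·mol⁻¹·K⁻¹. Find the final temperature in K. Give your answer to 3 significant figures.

Isochoric, so P/T is constant: V₂ = V₁; T₂ = T₁·(P₂/P₁) = 1588 K.
P constant ⇒ V ∝ T: P₃ = P₂; T₃ = T₂·(V₃/V₂) = 651.2 K.

T₃ ≈ 651 K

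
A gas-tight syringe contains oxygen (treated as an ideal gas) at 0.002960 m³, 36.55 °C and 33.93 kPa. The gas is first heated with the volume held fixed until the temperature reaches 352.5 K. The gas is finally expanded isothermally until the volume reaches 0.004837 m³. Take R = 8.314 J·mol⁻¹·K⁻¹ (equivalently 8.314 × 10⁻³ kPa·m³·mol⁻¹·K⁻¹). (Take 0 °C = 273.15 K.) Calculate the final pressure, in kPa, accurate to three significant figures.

P₃ ≈ 23.6 kPa

Convert: T₁ = 309.7 K.
V constant ⇒ P ∝ T: V₂ = V₁; P₂ = P₁·(T₂/T₁) = 38.62 kPa.
T constant ⇒ Boyle's law P V = const: T₃ = T₂; P₃ = P₂·(V₂/V₃) = 23.63 kPa.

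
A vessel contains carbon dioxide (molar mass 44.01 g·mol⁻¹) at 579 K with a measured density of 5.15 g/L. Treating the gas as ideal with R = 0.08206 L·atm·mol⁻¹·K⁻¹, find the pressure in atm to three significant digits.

P ≈ 5.56 atm

ρ = PM/(RT) ⇒ P = ρRT/M = (5.15 × 0.08206 × 579.0) / 44.01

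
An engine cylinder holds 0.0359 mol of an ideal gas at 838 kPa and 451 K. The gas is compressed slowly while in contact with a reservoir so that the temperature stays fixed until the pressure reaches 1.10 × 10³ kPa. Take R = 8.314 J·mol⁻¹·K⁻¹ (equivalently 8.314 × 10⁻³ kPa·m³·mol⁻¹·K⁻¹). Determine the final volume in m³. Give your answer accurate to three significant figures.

V₂ ≈ 0.000122 m³

From PV = nRT: V₁ = nRT₁/P₁ = 0.0001606 m³.
T constant ⇒ Boyle's law P V = const: T₂ = T₁; V₂ = V₁·(P₁/P₂) = 0.0001224 m³.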